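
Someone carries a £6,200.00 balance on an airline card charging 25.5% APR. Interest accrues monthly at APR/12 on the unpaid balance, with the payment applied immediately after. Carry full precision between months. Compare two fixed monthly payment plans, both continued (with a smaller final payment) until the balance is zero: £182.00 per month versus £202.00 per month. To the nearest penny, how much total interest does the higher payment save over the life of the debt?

£992.90

Monthly rate r = 25.5%/12 = 2.125% = 0.02125.
At £182.00/mo: n = ⌈−ln(1 − rB₀/P)/ln(1+r)⌉ = 62 payments (last £37.76); total interest = total paid − £6,200.00 = £4,939.76.
At £202.00/mo: 51 payments (last £46.86); total interest £3,946.86.
Interest saved = £4,939.76 − £3,946.86 = £992.90.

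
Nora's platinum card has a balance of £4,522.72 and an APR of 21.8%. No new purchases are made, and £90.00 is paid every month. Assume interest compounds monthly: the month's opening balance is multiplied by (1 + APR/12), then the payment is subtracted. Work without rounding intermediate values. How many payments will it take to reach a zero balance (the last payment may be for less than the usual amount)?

136 payments

Monthly rate r = 21.8%/12 = 1.81667% = 0.0181667.
Recurrence: B ← B·(1+r) − £90.00.
Month 1: interest £82.16; balance after payment £4,514.88.
Month 2: interest £82.02; balance after payment £4,506.90.
Closed form: n = −ln(1 − rB₀/P)/ln(1+r) = −ln(0.087081)/ln(1.01817) ≈ 135.579, so the balance reaches zero during payment 136.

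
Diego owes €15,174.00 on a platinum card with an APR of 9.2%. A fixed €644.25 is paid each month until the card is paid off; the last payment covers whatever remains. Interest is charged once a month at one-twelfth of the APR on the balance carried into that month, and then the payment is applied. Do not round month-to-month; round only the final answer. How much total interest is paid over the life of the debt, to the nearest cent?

€1,625.31

Monthly rate r = 9.2%/12 = 0.766667% = 0.00766667.
Payoff takes n = ⌈−ln(1 − rB₀/P)/ln(1+r)⌉ = ⌈26.075⌉ = 27 payments; the last is €48.81.
Total paid = 26·€644.25 + €48.81 = €16,799.31.
Total interest = total paid − principal = €16,799.31 − €15,174.00 = €1,625.31.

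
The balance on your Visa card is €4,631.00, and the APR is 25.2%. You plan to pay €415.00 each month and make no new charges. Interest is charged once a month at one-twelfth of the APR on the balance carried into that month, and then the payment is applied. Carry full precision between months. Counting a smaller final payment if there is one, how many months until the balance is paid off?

Monthly rate r = 25.2%/12 = 2.1% = 0.021.
Recurrence: B ← B·(1+r) − €415.00.
Month 1: interest €97.25; balance after payment €4,313.25.
Month 2: interest €90.58; balance after payment €3,988.83.
Closed form: n = −ln(1 − rB₀/P)/ln(1+r) = −ln(0.76566)/ln(1.021) ≈ 12.848, so the balance reaches zero during payment 13.

13 months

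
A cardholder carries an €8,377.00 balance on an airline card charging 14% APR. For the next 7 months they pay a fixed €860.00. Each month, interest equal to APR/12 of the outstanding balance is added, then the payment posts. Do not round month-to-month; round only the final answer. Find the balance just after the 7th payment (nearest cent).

Monthly rate r = 14%/12 = 1.16667% = 0.0116667.
Each month: B ← B·(1+r) − €860.00.
Month 1: interest €97.73; balance after payment €7,614.73.
Month 2: interest €88.84; balance after payment €6,843.57.
Month 3: interest €79.84; balance after payment €6,063.41.
Month 4: interest €70.74; balance after payment €5,274.15.
Month 5: interest €61.53; balance after payment €4,475.68.
Month 6: interest €52.22; balance after payment €3,667.90.
Month 7: interest €42.79; balance after payment €2,850.69.

€2,850.69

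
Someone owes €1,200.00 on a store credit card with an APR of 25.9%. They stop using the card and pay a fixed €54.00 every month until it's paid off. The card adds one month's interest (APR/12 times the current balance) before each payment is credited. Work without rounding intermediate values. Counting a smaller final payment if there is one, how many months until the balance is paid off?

31 payments

Monthly rate r = 25.9%/12 = 2.15833% = 0.0215833.
Recurrence: B ← B·(1+r) − €54.00.
Month 1: interest €25.90; balance after payment €1,171.90.
Month 2: interest €25.29; balance after payment €1,143.19.
Closed form: n = −ln(1 − rB₀/P)/ln(1+r) = −ln(0.52037)/ln(1.02158) ≈ 30.590, so the balance reaches zero during payment 31.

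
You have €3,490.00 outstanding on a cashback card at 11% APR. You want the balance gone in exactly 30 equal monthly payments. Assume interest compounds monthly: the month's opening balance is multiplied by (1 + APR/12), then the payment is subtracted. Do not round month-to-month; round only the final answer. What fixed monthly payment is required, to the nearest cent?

€133.59

Monthly rate r = 11%/12 = 0.916667% = 0.00916667.
Level-payment amortization: P = B₀·r / (1 − (1+r)^(−n)) = 3490.00·0.00916667 / (1 − 1.00917^(−30)).
Denominator 1 − (1+r)^(−30) = 0.239475714.
P = 31.9917 / 0.239475714 ≈ 133.59.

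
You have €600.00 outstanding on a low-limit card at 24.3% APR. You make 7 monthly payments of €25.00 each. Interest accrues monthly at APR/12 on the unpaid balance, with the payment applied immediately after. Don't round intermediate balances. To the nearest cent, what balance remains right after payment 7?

€504.40

Monthly rate r = 24.3%/12 = 2.025% = 0.02025.
Each month: B ← B·(1+r) − €25.00.
Month 1: interest €12.15; balance after payment €587.15.
Month 2: interest €11.89; balance after payment €574.04.
Month 3: interest €11.62; balance after payment €560.66.
Month 4: interest €11.35; balance after payment €547.02.
Month 5: interest €11.08; balance after payment €533.09.
Month 6: interest €10.80; balance after payment €518.89.
Month 7: interest €10.51; balance after payment €504.40.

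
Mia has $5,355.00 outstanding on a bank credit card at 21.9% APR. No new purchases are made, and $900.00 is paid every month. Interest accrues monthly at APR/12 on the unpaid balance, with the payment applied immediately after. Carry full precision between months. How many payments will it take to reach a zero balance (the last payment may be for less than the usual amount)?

7 payments

Monthly rate r = 21.9%/12 = 1.825% = 0.01825.
Recurrence: B ← B·(1+r) − $900.00.
Month 1: interest $97.73; balance after payment $4,552.73.
Month 2: interest $83.09; balance after payment $3,735.82.
Closed form: n = −ln(1 − rB₀/P)/ln(1+r) = −ln(0.89141)/ln(1.01825) ≈ 6.356, so the balance reaches zero during payment 7.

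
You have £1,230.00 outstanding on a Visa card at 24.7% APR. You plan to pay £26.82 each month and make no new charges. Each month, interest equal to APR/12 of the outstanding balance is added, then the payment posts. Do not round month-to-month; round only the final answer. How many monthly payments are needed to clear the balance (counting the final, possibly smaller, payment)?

Monthly rate r = 24.7%/12 = 2.05833% = 0.0205833.
Recurrence: B ← B·(1+r) − £26.82.
Month 1: interest £25.32; balance after payment £1,228.50.
Month 2: interest £25.29; balance after payment £1,226.96.
Closed form: n = −ln(1 − rB₀/P)/ln(1+r) = −ln(0.056022)/ln(1.02058) ≈ 141.453, so the balance reaches zero during payment 142.

142 months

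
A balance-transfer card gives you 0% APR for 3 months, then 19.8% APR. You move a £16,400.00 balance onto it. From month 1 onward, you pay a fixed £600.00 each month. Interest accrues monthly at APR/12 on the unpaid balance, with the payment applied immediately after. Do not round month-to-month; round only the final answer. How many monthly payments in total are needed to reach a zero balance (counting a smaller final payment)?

35 payments

Promo months 1–3 at r₀ = 0%/12 = 0; months 4+ at r₁ = 19.8%/12 = 0.0165.
After month 3 (no interest yet): B = £16,400.00 − 3·£600.00 = £14,600.00.
Then at r₁ with £600.00/mo: n₂ = −ln(1 − r₁·B/P)/ln(1+r₁) ≈ 31.37 → 32 more payments.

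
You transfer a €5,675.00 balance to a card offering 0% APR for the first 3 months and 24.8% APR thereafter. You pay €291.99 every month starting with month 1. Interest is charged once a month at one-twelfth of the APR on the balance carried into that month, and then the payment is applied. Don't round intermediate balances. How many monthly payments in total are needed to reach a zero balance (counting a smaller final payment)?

Promo months 1–3 at r₀ = 0%/12 = 0; months 4+ at r₁ = 24.8%/12 = 0.0206667.
After month 3 (no interest yet): B = €5,675.00 − 3·€291.99 = €4,799.03.
Then at r₁ with €291.99/mo: n₂ = −ln(1 − r₁·B/P)/ln(1+r₁) ≈ 20.29 → 21 more payments.

24 payments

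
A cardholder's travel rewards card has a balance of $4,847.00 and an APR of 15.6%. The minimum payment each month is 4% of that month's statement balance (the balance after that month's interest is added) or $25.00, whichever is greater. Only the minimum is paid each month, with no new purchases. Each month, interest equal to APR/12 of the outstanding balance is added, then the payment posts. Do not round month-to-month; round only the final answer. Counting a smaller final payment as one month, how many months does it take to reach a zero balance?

104 months

Monthly rate r = 15.6%/12 = 1.3% = 0.013.
While 4% of the post-interest balance exceeds $25.00, each month B ← (B·(1+r))·(1 − 0.04), i.e. B shrinks by the factor (1+r)·0.96 = 0.97248.
This holds for months 1–74. Entering month 75 the balance is $614.67; 4% of the post-interest balance is now below $25.00, so the flat $25.00 minimum applies from here.
From month 75 a fixed $25.00 at rate r clears $614.67 in 30 more payments. Total: 74 + 30 = 104 months.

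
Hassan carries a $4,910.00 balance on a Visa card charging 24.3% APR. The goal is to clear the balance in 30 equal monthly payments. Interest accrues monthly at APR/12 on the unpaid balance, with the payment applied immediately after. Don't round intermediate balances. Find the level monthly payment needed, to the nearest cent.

$219.99

Monthly rate r = 24.3%/12 = 2.025% = 0.02025.
Level-payment amortization: P = B₀·r / (1 − (1+r)^(−n)) = 4910.00·0.02025 / (1 − 1.02025^(−30)).
Denominator 1 − (1+r)^(−30) = 0.451973074.
P = 99.4275 / 0.451973074 ≈ 219.99.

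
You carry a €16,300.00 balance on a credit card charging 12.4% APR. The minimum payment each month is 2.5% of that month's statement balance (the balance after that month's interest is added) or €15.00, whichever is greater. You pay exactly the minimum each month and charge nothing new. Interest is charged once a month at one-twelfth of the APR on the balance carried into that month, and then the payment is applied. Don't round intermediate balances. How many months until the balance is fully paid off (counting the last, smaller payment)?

272 months

Monthly rate r = 12.4%/12 = 1.03333% = 0.0103333.
While 2.5% of the post-interest balance exceeds €15.00, each month B ← (B·(1+r))·(1 − 0.025), i.e. B shrinks by the factor (1+r)·0.975 = 0.98507.
This holds for months 1–221. Entering month 222 the balance is €587.36; 2.5% of the post-interest balance is now below €15.00, so the flat €15.00 minimum applies from here.
From month 222 a fixed €15.00 at rate r clears €587.36 in 51 more payments. Total: 221 + 51 = 272 months.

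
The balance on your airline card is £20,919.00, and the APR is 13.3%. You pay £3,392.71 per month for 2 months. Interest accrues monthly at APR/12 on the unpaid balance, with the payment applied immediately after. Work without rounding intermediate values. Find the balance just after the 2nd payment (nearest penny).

£14,562.25

Monthly rate r = 13.3%/12 = 1.10833% = 0.0110833.
Each month: B ← B·(1+r) − £3,392.71.
Month 1: interest £231.85; balance after payment £17,758.14.
Month 2: interest £196.82; balance after payment £14,562.25.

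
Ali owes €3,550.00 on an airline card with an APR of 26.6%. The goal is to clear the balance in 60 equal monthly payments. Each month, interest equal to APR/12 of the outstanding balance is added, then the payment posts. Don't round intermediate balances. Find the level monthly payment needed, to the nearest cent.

Monthly rate r = 26.6%/12 = 2.21667% = 0.0221667.
Level-payment amortization: P = B₀·r / (1 − (1+r)^(−n)) = 3550.00·0.0221667 / (1 − 1.02217^(−60)).
Denominator 1 − (1+r)^(−60) = 0.731652754.
P = 78.6917 / 0.731652754 ≈ 107.55.

€107.55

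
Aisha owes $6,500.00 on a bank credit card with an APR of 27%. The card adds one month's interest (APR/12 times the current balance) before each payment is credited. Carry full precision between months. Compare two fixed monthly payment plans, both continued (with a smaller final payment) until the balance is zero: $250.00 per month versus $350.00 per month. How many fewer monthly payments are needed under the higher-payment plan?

15 fewer payments

Monthly rate r = 27%/12 = 2.25% = 0.0225.
At $250.00/mo: n = ⌈−ln(1 − rB₀/P)/ln(1+r)⌉ = 40 payments (last $132.18); total interest = total paid − $6,500.00 = $3,382.18.
At $350.00/mo: 25 payments (last $111.34); total interest $2,011.34.
Payments saved = 40 − 25 = 15.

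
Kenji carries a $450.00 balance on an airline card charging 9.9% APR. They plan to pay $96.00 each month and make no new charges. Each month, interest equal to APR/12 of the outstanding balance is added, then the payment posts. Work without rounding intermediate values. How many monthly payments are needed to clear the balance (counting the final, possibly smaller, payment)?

5 payments

Monthly rate r = 9.9%/12 = 0.825% = 0.00825.
Recurrence: B ← B·(1+r) − $96.00.
Month 1: interest $3.71; balance after payment $357.71.
Month 2: interest $2.95; balance after payment $264.66.
Month 3: interest $2.18; balance after payment $170.85.
Month 4: interest $1.41; balance after payment $76.26.
Month 5: interest $0.63; balance after payment $0.00.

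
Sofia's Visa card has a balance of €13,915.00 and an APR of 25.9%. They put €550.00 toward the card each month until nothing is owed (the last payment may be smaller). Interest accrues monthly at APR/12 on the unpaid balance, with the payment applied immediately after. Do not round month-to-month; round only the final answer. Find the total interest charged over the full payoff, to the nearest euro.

€6,427

Monthly rate r = 25.9%/12 = 2.15833% = 0.0215833.
Payoff takes n = ⌈−ln(1 − rB₀/P)/ln(1+r)⌉ = ⌈36.986⌉ = 37 payments; the last is €542.34.
Total paid = 36·€550.00 + €542.34 = €20,342.34.
Total interest = total paid − principal = €20,342.34 − €13,915.00 = €6,427.34.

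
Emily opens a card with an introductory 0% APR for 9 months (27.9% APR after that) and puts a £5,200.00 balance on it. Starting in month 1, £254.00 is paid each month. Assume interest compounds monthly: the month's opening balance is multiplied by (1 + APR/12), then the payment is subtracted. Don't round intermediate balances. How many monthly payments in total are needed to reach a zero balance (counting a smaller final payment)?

Promo months 1–9 at r₀ = 0%/12 = 0; months 10+ at r₁ = 27.9%/12 = 0.02325.
After month 9 (no interest yet): B = £5,200.00 − 9·£254.00 = £2,914.00.
Then at r₁ with £254.00/mo: n₂ = −ln(1 − r₁·B/P)/ln(1+r₁) ≈ 13.50 → 14 more payments.

23 payments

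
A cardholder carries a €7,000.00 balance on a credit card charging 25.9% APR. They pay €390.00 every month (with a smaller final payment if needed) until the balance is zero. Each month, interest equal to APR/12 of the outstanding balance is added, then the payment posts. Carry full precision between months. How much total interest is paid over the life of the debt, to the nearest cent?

€1,950.05

Monthly rate r = 25.9%/12 = 2.15833% = 0.0215833.
Payoff takes n = ⌈−ln(1 − rB₀/P)/ln(1+r)⌉ = ⌈22.948⌉ = 23 payments; the last is €370.05.
Total paid = 22·€390.00 + €370.05 = €8,950.05.
Total interest = total paid − principal = €8,950.05 − €7,000.00 = €1,950.05.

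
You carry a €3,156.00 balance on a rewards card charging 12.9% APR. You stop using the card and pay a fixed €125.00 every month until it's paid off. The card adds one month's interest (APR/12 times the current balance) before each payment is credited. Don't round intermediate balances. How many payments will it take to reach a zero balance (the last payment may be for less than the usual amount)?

Monthly rate r = 12.9%/12 = 1.075% = 0.01075.
Recurrence: B ← B·(1+r) − €125.00.
Month 1: interest €33.93; balance after payment €3,064.93.
Month 2: interest €32.95; balance after payment €2,972.87.
Closed form: n = −ln(1 − rB₀/P)/ln(1+r) = −ln(0.72858)/ln(1.01075) ≈ 29.614, so the balance reaches zero during payment 30.

30 months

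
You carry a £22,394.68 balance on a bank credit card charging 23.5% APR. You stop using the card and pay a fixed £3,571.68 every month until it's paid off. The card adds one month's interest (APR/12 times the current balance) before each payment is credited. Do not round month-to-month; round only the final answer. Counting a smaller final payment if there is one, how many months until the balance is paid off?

Monthly rate r = 23.5%/12 = 1.95833% = 0.0195833.
Recurrence: B ← B·(1+r) − £3,571.68.
Month 1: interest £438.56; balance after payment £19,261.56.
Month 2: interest £377.21; balance after payment £16,067.09.
Closed form: n = −ln(1 − rB₀/P)/ln(1+r) = −ln(0.87721)/ln(1.01958) ≈ 6.755, so the balance reaches zero during payment 7.

7 payments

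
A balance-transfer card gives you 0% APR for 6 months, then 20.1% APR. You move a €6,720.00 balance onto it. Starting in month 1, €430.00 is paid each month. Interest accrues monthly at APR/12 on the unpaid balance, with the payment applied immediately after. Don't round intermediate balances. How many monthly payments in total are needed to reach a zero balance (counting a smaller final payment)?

Promo months 1–6 at r₀ = 0%/12 = 0; months 7+ at r₁ = 20.1%/12 = 0.01675.
After month 6 (no interest yet): B = €6,720.00 − 6·€430.00 = €4,140.00.
Then at r₁ with €430.00/mo: n₂ = −ln(1 − r₁·B/P)/ln(1+r₁) ≈ 10.59 → 11 more payments.

17 payments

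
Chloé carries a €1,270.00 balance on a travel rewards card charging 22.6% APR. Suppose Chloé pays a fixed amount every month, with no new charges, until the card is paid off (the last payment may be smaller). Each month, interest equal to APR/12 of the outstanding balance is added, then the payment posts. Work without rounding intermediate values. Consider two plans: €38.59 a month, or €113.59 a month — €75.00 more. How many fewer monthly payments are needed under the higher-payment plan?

39 fewer payments

Monthly rate r = 22.6%/12 = 1.88333% = 0.0188333.
At €38.59/mo: n = ⌈−ln(1 − rB₀/P)/ln(1+r)⌉ = 52 payments (last €32.12); total interest = total paid − €1,270.00 = €730.21.
At €113.59/mo: 13 payments (last €76.59); total interest €169.67.
Payments saved = 52 − 13 = 39.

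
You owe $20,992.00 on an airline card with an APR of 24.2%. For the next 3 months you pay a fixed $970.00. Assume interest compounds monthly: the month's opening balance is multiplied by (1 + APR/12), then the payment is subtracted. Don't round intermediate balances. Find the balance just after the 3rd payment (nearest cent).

$19,318.72

Monthly rate r = 24.2%/12 = 2.01667% = 0.0201667.
Each month: B ← B·(1+r) − $970.00.
Month 1: interest $423.34; balance after payment $20,445.34.
Month 2: interest $412.31; balance after payment $19,887.65.
Month 3: interest $401.07; balance after payment $19,318.72.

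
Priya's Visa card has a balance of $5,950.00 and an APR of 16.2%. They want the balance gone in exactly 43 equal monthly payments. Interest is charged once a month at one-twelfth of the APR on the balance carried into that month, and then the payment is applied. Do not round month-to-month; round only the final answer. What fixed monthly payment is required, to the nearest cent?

Monthly rate r = 16.2%/12 = 1.35% = 0.0135.
Level-payment amortization: P = B₀·r / (1 − (1+r)^(−n)) = 5950.00·0.0135 / (1 − 1.0135^(−43)).
Denominator 1 − (1+r)^(−43) = 0.43820403.
P = 80.325 / 0.43820403 ≈ 183.31.

$183.31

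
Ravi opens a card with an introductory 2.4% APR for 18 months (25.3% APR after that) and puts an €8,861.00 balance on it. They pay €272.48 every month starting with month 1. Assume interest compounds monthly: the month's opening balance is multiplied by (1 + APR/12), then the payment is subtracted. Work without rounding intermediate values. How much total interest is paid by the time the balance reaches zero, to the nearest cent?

Promo months 1–18 at r₀ = 2.4%/12 = 0.002; months 19+ at r₁ = 25.3%/12 = 0.0210833.
After month 18: iterate B ← B·(1+r₀) − €272.48 for 18 months → €4,196.56.
Then at r₁ with €272.48/mo: n₂ = −ln(1 − r₁·B/P)/ln(1+r₁) ≈ 18.82 → 19 more payments.
Total paid = 36·€272.48 + €223.24 = €10,032.52; interest = €10,032.52 − €8,861.00 = €1,171.52.

€1,171.52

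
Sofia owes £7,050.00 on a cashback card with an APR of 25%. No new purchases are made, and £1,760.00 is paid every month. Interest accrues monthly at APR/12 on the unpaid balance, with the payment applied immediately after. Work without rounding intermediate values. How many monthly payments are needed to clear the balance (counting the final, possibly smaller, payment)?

5 months

Monthly rate r = 25%/12 = 2.08333% = 0.0208333.
Recurrence: B ← B·(1+r) − £1,760.00.
Month 1: interest £146.88; balance after payment £5,436.88.
Month 2: interest £113.27; balance after payment £3,790.14.
Month 3: interest £78.96; balance after payment £2,109.10.
Month 4: interest £43.94; balance after payment £393.04.
Month 5: interest £8.19; balance after payment £0.00.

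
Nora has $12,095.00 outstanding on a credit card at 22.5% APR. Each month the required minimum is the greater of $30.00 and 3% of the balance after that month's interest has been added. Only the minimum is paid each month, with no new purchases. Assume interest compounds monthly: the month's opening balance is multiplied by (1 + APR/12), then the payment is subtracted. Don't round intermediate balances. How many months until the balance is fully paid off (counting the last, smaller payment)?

263 months

Monthly rate r = 22.5%/12 = 1.875% = 0.01875.
While 3% of the post-interest balance exceeds $30.00, each month B ← (B·(1+r))·(1 − 0.03), i.e. B shrinks by the factor (1+r)·0.97 = 0.98819.
This holds for months 1–212. Entering month 213 the balance is $973.98; 3% of the post-interest balance is now below $30.00, so the flat $30.00 minimum applies from here.
From month 213 a fixed $30.00 at rate r clears $973.98 in 51 more payments. Total: 212 + 51 = 263 months.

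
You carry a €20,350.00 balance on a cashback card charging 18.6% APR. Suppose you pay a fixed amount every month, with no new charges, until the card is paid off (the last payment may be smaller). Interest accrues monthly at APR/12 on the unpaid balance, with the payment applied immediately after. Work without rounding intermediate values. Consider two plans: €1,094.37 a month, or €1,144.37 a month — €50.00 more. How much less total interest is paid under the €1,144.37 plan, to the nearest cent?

€200.10

Monthly rate r = 18.6%/12 = 1.55% = 0.0155.
At €1,094.37/mo: n = ⌈−ln(1 − rB₀/P)/ln(1+r)⌉ = 23 payments (last €115.30); total interest = total paid − €20,350.00 = €3,841.44.
At €1,144.37/mo: 21 payments (last €1,103.94); total interest €3,641.34.
Interest saved = €3,841.44 − €3,641.34 = €200.10.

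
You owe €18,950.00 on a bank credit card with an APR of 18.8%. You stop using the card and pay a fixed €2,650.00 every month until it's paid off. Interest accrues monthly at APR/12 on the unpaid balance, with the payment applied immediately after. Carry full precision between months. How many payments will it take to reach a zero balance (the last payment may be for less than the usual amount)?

Monthly rate r = 18.8%/12 = 1.56667% = 0.0156667.
Recurrence: B ← B·(1+r) − €2,650.00.
Month 1: interest €296.88; balance after payment €16,596.88.
Month 2: interest €260.02; balance after payment €14,206.90.
Closed form: n = −ln(1 − rB₀/P)/ln(1+r) = −ln(0.88797)/ln(1.01567) ≈ 7.643, so the balance reaches zero during payment 8.

8 payments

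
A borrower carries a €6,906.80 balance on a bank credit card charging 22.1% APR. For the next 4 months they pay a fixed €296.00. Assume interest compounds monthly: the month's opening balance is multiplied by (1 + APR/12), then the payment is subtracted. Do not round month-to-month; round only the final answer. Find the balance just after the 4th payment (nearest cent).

€6,212.72

Monthly rate r = 22.1%/12 = 1.84167% = 0.0184167.
Each month: B ← B·(1+r) − €296.00.
Month 1: interest €127.20; balance after payment €6,738.00.
Month 2: interest €124.09; balance after payment €6,566.09.
Month 3: interest €120.93; balance after payment €6,391.02.
Month 4: interest €117.70; balance after payment €6,212.72.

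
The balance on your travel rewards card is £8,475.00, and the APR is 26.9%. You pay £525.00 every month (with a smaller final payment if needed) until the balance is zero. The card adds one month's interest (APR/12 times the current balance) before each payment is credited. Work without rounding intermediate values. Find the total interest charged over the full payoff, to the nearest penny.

£2,164.19

Monthly rate r = 26.9%/12 = 2.24167% = 0.0224167.
Payoff takes n = ⌈−ln(1 − rB₀/P)/ln(1+r)⌉ = ⌈20.263⌉ = 21 payments; the last is £139.19.
Total paid = 20·£525.00 + £139.19 = £10,639.19.
Total interest = total paid − principal = £10,639.19 − £8,475.00 = £2,164.19.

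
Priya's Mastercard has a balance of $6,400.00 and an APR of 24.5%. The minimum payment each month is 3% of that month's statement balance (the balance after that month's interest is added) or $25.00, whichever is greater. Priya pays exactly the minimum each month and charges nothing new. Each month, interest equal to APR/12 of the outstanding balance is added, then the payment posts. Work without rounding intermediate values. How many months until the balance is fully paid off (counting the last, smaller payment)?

256 months

Monthly rate r = 24.5%/12 = 2.04167% = 0.0204167.
While 3% of the post-interest balance exceeds $25.00, each month B ← (B·(1+r))·(1 − 0.03), i.e. B shrinks by the factor (1+r)·0.97 = 0.9898.
This holds for months 1–201. Entering month 202 the balance is $815.80; 3% of the post-interest balance is now below $25.00, so the flat $25.00 minimum applies from here.
From month 202 a fixed $25.00 at rate r clears $815.80 in 55 more payments. Total: 201 + 55 = 256 months.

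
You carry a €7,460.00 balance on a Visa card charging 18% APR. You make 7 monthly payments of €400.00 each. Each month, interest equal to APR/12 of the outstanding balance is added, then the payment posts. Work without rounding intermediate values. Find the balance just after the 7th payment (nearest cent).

Monthly rate r = 18%/12 = 1.5% = 0.015.
Each month: B ← B·(1+r) − €400.00.
Month 1: interest €111.90; balance after payment €7,171.90.
Month 2: interest €107.58; balance after payment €6,879.48.
Month 3: interest €103.19; balance after payment €6,582.67.
Month 4: interest €98.74; balance after payment €6,281.41.
Month 5: interest €94.22; balance after payment €5,975.63.
Month 6: interest €89.63; balance after payment €5,665.27.
Month 7: interest €84.98; balance after payment €5,350.25.

€5,350.25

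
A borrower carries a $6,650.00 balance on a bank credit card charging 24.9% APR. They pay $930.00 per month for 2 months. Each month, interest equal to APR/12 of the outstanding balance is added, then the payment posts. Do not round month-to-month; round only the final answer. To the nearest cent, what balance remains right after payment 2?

Monthly rate r = 24.9%/12 = 2.075% = 0.02075.
Each month: B ← B·(1+r) − $930.00.
Month 1: interest $137.99; balance after payment $5,857.99.
Month 2: interest $121.55; balance after payment $5,049.54.

$5,049.54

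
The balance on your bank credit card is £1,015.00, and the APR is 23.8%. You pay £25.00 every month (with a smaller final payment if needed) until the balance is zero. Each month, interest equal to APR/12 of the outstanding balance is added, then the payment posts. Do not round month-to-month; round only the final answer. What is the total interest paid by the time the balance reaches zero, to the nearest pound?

£1,068

Monthly rate r = 23.8%/12 = 1.98333% = 0.0198333.
Payoff takes n = ⌈−ln(1 − rB₀/P)/ln(1+r)⌉ = ⌈83.300⌉ = 84 payments; the last is £7.56.
Total paid = 83·£25.00 + £7.56 = £2,082.56.
Total interest = total paid − principal = £2,082.56 − £1,015.00 = £1,067.56.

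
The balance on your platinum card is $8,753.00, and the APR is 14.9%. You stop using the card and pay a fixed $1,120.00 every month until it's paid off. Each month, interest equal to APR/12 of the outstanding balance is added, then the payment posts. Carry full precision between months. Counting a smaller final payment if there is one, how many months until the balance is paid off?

9 months

Monthly rate r = 14.9%/12 = 1.24167% = 0.0124167.
Recurrence: B ← B·(1+r) − $1,120.00.
Month 1: interest $108.68; balance after payment $7,741.68.
Month 2: interest $96.13; balance after payment $6,717.81.
Closed form: n = −ln(1 − rB₀/P)/ln(1+r) = −ln(0.90296)/ln(1.01242) ≈ 8.272, so the balance reaches zero during payment 9.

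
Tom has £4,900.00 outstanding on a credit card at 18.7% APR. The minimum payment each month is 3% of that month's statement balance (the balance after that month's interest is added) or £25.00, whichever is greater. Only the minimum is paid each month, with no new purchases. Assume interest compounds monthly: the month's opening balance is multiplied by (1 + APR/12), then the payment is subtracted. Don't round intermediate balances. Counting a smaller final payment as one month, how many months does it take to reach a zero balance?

Monthly rate r = 18.7%/12 = 1.55833% = 0.0155833.
While 3% of the post-interest balance exceeds £25.00, each month B ← (B·(1+r))·(1 − 0.03), i.e. B shrinks by the factor (1+r)·0.97 = 0.98512.
This holds for months 1–120. Entering month 121 the balance is £810.35; 3% of the post-interest balance is now below £25.00, so the flat £25.00 minimum applies from here.
From month 121 a fixed £25.00 at rate r clears £810.35 in 46 more payments. Total: 120 + 46 = 166 months.

166 months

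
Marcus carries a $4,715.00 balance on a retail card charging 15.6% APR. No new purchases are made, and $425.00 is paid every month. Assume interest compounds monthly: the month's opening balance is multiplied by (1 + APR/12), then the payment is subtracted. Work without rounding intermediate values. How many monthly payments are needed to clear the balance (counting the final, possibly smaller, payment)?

Monthly rate r = 15.6%/12 = 1.3% = 0.013.
Recurrence: B ← B·(1+r) − $425.00.
Month 1: interest $61.29; balance after payment $4,351.30.
Month 2: interest $56.57; balance after payment $3,982.86.
Closed form: n = −ln(1 − rB₀/P)/ln(1+r) = −ln(0.85578)/ln(1.013) ≈ 12.058, so the balance reaches zero during payment 13.

13 months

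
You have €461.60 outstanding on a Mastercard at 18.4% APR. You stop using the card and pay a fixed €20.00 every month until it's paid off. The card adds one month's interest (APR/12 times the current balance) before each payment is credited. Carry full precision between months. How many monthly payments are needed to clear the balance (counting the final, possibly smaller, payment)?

Monthly rate r = 18.4%/12 = 1.53333% = 0.0153333.
Recurrence: B ← B·(1+r) − €20.00.
Month 1: interest €7.08; balance after payment €448.68.
Month 2: interest €6.88; balance after payment €435.56.
Closed form: n = −ln(1 − rB₀/P)/ln(1+r) = −ln(0.64611)/ln(1.01533) ≈ 28.704, so the balance reaches zero during payment 29.

29 payments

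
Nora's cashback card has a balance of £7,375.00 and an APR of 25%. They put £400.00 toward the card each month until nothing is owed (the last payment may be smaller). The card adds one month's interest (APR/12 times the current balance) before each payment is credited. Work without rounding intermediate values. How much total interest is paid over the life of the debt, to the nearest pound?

£2,029

Monthly rate r = 25%/12 = 2.08333% = 0.0208333.
Payoff takes n = ⌈−ln(1 − rB₀/P)/ln(1+r)⌉ = ⌈23.507⌉ = 24 payments; the last is £203.77.
Total paid = 23·£400.00 + £203.77 = £9,403.77.
Total interest = total paid − principal = £9,403.77 − £7,375.00 = £2,028.77.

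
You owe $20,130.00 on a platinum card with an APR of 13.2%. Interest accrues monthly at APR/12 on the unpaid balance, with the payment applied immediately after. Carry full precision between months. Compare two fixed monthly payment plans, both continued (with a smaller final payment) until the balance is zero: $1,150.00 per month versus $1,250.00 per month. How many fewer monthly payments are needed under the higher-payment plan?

2 fewer payments

Monthly rate r = 13.2%/12 = 1.1% = 0.011.
At $1,150.00/mo: n = ⌈−ln(1 − rB₀/P)/ln(1+r)⌉ = 20 payments (last $633.60); total interest = total paid − $20,130.00 = $2,353.60.
At $1,250.00/mo: 18 payments (last $1,028.78); total interest $2,148.78.
Payments saved = 20 − 18 = 2.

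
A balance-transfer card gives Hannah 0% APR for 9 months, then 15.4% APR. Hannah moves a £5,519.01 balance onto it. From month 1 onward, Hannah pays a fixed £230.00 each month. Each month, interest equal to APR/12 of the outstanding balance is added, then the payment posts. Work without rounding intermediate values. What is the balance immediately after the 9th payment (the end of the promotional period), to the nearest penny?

£3,449.01

Promo months 1–9 at r₀ = 0%/12 = 0; months 10+ at r₁ = 15.4%/12 = 0.0128333.
After month 9 (no interest yet): B = £5,519.01 − 9·£230.00 = £3,449.01.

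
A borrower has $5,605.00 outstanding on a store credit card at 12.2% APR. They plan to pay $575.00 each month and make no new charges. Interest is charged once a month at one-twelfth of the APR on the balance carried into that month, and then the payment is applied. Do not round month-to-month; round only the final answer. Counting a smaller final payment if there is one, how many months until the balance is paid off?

Monthly rate r = 12.2%/12 = 1.01667% = 0.0101667.
Recurrence: B ← B·(1+r) − $575.00.
Month 1: interest $56.98; balance after payment $5,086.98.
Month 2: interest $51.72; balance after payment $4,563.70.
Closed form: n = −ln(1 − rB₀/P)/ln(1+r) = −ln(0.9009)/ln(1.01017) ≈ 10.317, so the balance reaches zero during payment 11.

11 months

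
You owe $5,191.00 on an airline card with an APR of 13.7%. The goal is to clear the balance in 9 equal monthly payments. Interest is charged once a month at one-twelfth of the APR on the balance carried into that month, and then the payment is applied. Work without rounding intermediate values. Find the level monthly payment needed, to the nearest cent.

Monthly rate r = 13.7%/12 = 1.14167% = 0.0114167.
Level-payment amortization: P = B₀·r / (1 − (1+r)^(−n)) = 5191.00·0.0114167 / (1 − 1.01142^(−9)).
Denominator 1 − (1+r)^(−9) = 0.0971220498.
P = 59.2639 / 0.0971220498 ≈ 610.20.

$610.20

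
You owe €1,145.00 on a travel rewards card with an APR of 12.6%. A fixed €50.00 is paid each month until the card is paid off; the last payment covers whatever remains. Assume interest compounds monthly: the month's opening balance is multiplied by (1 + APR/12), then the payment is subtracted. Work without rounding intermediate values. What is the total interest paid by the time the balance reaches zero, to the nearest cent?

Monthly rate r = 12.6%/12 = 1.05% = 0.0105.
Payoff takes n = ⌈−ln(1 − rB₀/P)/ln(1+r)⌉ = ⌈26.331⌉ = 27 payments; the last is €16.58.
Total paid = 26·€50.00 + €16.58 = €1,316.58.
Total interest = total paid − principal = €1,316.58 − €1,145.00 = €171.58.

€171.58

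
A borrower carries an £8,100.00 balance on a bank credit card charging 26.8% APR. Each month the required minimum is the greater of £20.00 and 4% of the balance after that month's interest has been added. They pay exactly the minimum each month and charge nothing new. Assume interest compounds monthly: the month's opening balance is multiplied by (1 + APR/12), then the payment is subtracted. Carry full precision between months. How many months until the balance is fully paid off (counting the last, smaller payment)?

186 months

Monthly rate r = 26.8%/12 = 2.23333% = 0.0223333.
While 4% of the post-interest balance exceeds £20.00, each month B ← (B·(1+r))·(1 − 0.04), i.e. B shrinks by the factor (1+r)·0.96 = 0.98144.
This holds for months 1–150. Entering month 151 the balance is £487.58; 4% of the post-interest balance is now below £20.00, so the flat £20.00 minimum applies from here.
From month 151 a fixed £20.00 at rate r clears £487.58 in 36 more payments. Total: 150 + 36 = 186 months.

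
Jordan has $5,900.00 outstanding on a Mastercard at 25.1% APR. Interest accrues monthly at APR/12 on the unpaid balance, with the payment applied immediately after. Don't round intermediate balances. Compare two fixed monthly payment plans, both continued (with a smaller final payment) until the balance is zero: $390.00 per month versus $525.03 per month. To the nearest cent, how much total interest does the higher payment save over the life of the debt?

$372.05

Monthly rate r = 25.1%/12 = 2.09167% = 0.0209167.
At $390.00/mo: n = ⌈−ln(1 − rB₀/P)/ln(1+r)⌉ = 19 payments (last $148.13); total interest = total paid − $5,900.00 = $1,268.13.
At $525.03/mo: 13 payments (last $495.72); total interest $896.08.
Interest saved = $1,268.13 − $896.08 = $372.05.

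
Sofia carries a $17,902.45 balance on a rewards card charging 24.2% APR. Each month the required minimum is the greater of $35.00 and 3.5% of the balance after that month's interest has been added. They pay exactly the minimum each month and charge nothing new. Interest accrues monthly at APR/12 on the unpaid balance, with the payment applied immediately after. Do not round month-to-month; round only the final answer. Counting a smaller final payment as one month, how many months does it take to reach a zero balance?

228 months

Monthly rate r = 24.2%/12 = 2.01667% = 0.0201667.
While 3.5% of the post-interest balance exceeds $35.00, each month B ← (B·(1+r))·(1 − 0.035), i.e. B shrinks by the factor (1+r)·0.965 = 0.98446.
This holds for months 1–186. Entering month 187 the balance is $972.35; 3.5% of the post-interest balance is now below $35.00, so the flat $35.00 minimum applies from here.
From month 187 a fixed $35.00 at rate r clears $972.35 in 42 more payments. Total: 186 + 42 = 228 months.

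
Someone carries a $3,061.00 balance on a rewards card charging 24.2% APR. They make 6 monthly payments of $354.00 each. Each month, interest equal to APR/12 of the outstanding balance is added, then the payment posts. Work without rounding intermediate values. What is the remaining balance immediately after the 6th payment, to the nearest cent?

Monthly rate r = 24.2%/12 = 2.01667% = 0.0201667.
Each month: B ← B·(1+r) − $354.00.
Month 1: interest $61.73; balance after payment $2,768.73.
Month 2: interest $55.84; balance after payment $2,470.57.
Month 3: interest $49.82; balance after payment $2,166.39.
Month 4: interest $43.69; balance after payment $1,856.08.
Month 5: interest $37.43; balance after payment $1,539.51.
Month 6: interest $31.05; balance after payment $1,216.56.

$1,216.56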